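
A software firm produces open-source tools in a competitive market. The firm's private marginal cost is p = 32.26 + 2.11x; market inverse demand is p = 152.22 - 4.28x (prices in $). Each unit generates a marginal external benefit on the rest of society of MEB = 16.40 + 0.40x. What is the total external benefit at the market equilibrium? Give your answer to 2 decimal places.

$378.36

Market equilibrium (private): 32.26 + 2.11x = 152.22 - 4.28x → x_m = 18.7731.
Total external benefit = ∫₀^{x_m} (16.40 + 0.40x) dx = 16.40×18.7731 + ½×0.40×18.7731² = 378.3647.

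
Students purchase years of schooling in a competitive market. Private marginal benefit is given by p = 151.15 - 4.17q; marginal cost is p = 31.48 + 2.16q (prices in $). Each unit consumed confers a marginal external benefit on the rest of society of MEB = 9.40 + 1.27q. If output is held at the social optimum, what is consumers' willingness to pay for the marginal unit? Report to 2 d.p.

Social marginal benefit = demand + MEB = 160.55 - 2.90q.
Set SMB = MC: 160.55 - 2.90q = 31.48 + 2.16q → q* = 25.5079.
Consumer price on the demand curve at q*: 151.15 − 4.17×25.5079 = 44.7821.

P = $44.78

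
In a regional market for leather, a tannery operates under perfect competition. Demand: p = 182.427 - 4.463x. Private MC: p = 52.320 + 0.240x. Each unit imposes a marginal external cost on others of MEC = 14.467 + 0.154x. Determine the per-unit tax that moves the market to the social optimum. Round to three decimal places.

Social marginal cost = private MC + MEC = 66.787 + 0.394x.
Set SMC = demand: 66.787 + 0.394x = 182.427 - 4.463x → x* = 23.8089.
The Pigouvian tax equals MEC at x*: 14.467 + 0.154×23.8089 = 18.1336.

tax = 18.134 per unit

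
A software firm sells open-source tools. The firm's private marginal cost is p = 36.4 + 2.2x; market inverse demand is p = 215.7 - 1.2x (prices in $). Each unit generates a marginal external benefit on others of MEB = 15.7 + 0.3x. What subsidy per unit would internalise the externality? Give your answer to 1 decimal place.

Social marginal cost = private MC − MEB = 20.7 + 1.9x.
Set SMC = demand: 20.7 + 1.9x = 215.7 - 1.2x → x* = 62.9032.
The Pigouvian subsidy equals MEB at x*: 15.7 + 0.3×62.9032 = 34.5710.

subsidy = $34.6 per unit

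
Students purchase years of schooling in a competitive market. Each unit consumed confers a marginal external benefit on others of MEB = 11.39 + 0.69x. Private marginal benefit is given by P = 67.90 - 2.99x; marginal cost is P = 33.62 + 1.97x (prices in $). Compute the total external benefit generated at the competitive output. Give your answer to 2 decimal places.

Market equilibrium (private): 33.62 + 1.97x = 67.90 - 2.99x → x_m = 6.9113.
Total external benefit = ∫₀^{x_m} (11.39 + 0.69x) dx = 11.39×6.9113 + ½×0.69×6.9113² = 95.1990.

$95.20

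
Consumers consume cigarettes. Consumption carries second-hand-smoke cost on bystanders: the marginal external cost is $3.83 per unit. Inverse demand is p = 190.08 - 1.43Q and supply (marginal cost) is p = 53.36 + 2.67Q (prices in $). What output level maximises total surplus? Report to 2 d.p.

Social marginal benefit = demand − MEC = 186.25 - 1.43Q.
Set SMB = MC: 186.25 - 1.43Q = 53.36 + 2.67Q → Q* = 32.4122.

Q* = 32.41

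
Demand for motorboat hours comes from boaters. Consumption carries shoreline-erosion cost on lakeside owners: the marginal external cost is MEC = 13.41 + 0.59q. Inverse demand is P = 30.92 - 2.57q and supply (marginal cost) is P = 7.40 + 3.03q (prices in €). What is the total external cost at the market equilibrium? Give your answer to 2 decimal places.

€61.53

Market equilibrium (private): 7.40 + 3.03q = 30.92 - 2.57q → q_m = 4.2000.
Total external cost = ∫₀^{q_m} (13.41 + 0.59q) dq = 13.41×4.2000 + ½×0.59×4.2000² = 61.5258.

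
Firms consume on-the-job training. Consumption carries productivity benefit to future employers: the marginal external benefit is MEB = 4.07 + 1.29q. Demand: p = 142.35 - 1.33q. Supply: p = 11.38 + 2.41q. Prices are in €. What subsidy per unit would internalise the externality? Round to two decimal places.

Social marginal benefit = demand + MEB = 146.42 - 0.04q.
Set SMB = MC: 146.42 - 0.04q = 11.38 + 2.41q → q* = 55.1184.
The Pigouvian subsidy equals MEB at q*: 4.07 + 1.29×55.1184 = 75.1727.

subsidy = €75.17 per unit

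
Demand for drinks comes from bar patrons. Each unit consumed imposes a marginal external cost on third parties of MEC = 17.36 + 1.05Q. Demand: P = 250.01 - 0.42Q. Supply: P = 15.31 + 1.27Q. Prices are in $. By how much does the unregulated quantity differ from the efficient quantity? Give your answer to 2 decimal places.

59.55 units

Market equilibrium (private): 15.31 + 1.27Q = 250.01 - 0.42Q → Q_m = 138.8757.
Social marginal benefit = demand − MEC = 232.65 - 1.47Q.
Set SMB = MC: 232.65 - 1.47Q = 15.31 + 1.27Q → Q* = 79.3212.
Gap = |138.8757 − 79.3212| = 59.5545.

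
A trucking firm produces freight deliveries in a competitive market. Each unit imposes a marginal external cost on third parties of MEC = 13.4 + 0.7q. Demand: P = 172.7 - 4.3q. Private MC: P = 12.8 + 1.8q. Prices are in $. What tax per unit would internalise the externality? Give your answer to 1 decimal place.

tax = $28.5 per unit

Social marginal cost = private MC + MEC = 26.2 + 2.5q.
Set SMC = demand: 26.2 + 2.5q = 172.7 - 4.3q → q* = 21.5441.
The Pigouvian tax equals MEC at q*: 13.4 + 0.7×21.5441 = 28.4809.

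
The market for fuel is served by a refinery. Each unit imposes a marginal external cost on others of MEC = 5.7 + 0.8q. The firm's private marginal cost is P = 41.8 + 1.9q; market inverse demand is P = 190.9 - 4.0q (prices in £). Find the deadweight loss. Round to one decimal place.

DWL = £50.1

Market equilibrium (private): 41.8 + 1.9q = 190.9 - 4.0q → q_m = 25.2712.
Social marginal cost = private MC + MEC = 47.5 + 2.7q.
Set SMC = demand: 47.5 + 2.7q = 190.9 - 4.0q → q* = 21.4030.
Between q* and q_m the wedge SMC − demand runs linearly from 0 to MEC(q_m), so the loss is a triangle.
DWL = ½ × 3.8682 × 25.9169 = 50.1259.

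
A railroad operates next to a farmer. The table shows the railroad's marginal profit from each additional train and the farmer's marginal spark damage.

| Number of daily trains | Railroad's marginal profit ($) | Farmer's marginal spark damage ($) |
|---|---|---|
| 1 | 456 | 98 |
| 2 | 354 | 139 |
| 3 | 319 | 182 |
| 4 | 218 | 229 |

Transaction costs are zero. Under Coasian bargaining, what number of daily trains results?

Bargaining reaches the level where marginal profit last exceeds marginal spark damage.
That holds through level 3 (319 ≥ 182) but not at 4 (218 < 229).

3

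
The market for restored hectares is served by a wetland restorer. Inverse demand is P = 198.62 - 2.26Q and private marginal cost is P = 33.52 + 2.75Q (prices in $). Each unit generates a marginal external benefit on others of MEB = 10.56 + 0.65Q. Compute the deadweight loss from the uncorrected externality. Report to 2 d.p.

Market equilibrium (private): 33.52 + 2.75Q = 198.62 - 2.26Q → Q_m = 32.9541.
Social marginal cost = private MC − MEB = 22.96 + 2.10Q.
Set SMC = demand: 22.96 + 2.10Q = 198.62 - 2.26Q → Q* = 40.2890.
Height of the DWL triangle at Q_m is demand(Q_m) − SMC(Q_m) = MEB(Q_m) = 31.9802.
DWL = ½ × 7.3349 × 31.9802 = 117.2858.

DWL = $117.29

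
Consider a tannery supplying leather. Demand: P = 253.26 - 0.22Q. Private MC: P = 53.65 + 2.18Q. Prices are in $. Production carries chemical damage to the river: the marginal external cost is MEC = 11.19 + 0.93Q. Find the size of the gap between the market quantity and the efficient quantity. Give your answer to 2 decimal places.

Market equilibrium (private): 53.65 + 2.18Q = 253.26 - 0.22Q → Q_m = 83.1708.
Social marginal cost = private MC + MEC = 64.84 + 3.11Q.
Set SMC = demand: 64.84 + 3.11Q = 253.26 - 0.22Q → Q* = 56.5826.
Gap = |83.1708 − 56.5826| = 26.5882.

26.59 units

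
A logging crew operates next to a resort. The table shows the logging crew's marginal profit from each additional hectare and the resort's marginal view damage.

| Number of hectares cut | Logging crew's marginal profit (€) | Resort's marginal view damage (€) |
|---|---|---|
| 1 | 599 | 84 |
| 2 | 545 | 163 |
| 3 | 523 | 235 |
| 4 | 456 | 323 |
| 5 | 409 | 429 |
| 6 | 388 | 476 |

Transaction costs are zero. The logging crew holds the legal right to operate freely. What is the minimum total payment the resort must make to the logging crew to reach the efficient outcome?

Left alone the logging crew would choose level 6 (marginal profit stays positive).
Efficient level: k* = 4 (marginal profit ≥ marginal view damage through 4).
The resort must at least cover the logging crew's forgone profit from cutting 6→4: 409 + 388 = 797.

€797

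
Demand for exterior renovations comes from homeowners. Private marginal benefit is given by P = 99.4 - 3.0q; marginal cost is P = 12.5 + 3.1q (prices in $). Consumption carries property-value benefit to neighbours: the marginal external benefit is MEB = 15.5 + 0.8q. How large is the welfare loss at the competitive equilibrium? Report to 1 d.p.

DWL = $68.2

Market equilibrium (private): 12.5 + 3.1q = 99.4 - 3.0q → q_m = 14.2459.
Social marginal benefit = demand + MEB = 114.9 - 2.2q.
Set SMB = MC: 114.9 - 2.2q = 12.5 + 3.1q → q* = 19.3208.
The welfare-loss triangle has base |q_m − q*| and height MEB(q_m) (the vertical gap between SMB and MC is zero at q* and MEB at q_m).
DWL = ½ × 5.0749 × 26.8967 = 68.2490.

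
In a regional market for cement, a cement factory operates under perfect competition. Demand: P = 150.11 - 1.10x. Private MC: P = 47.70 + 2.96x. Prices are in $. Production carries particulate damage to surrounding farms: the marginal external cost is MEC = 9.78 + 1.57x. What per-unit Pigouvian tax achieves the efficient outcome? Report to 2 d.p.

tax = $35.61 per unit

Social marginal cost = private MC + MEC = 57.48 + 4.53x.
Set SMC = demand: 57.48 + 4.53x = 150.11 - 1.10x → x* = 16.4529.
The Pigouvian tax equals MEC at x*: 9.78 + 1.57×16.4529 = 35.6111.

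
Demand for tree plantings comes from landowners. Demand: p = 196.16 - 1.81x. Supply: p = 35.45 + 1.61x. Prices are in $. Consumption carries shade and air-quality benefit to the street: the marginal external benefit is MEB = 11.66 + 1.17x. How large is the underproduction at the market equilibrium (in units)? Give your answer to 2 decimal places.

29.62 units

Market equilibrium (private): 35.45 + 1.61x = 196.16 - 1.81x → x_m = 46.9912.
Social marginal benefit = demand + MEB = 207.82 - 0.64x.
Set SMB = MC: 207.82 - 0.64x = 35.45 + 1.61x → x* = 76.6089.
Gap = |46.9912 − 76.6089| = 29.6177.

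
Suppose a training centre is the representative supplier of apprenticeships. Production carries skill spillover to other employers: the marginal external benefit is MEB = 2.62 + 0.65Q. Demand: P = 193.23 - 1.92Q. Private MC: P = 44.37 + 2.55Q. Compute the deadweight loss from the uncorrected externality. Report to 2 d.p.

Market equilibrium (private): 44.37 + 2.55Q = 193.23 - 1.92Q → Q_m = 33.3020.
Social marginal cost = private MC − MEB = 41.75 + 1.90Q.
Set SMC = demand: 41.75 + 1.90Q = 193.23 - 1.92Q → Q* = 39.6545.
The loss is the area between SMC and demand from Q* to Q_m; with linear curves that's a triangle of height MEB(Q_m).
DWL = ½ × 6.3525 × 24.2663 = 77.0758.

DWL = 77.08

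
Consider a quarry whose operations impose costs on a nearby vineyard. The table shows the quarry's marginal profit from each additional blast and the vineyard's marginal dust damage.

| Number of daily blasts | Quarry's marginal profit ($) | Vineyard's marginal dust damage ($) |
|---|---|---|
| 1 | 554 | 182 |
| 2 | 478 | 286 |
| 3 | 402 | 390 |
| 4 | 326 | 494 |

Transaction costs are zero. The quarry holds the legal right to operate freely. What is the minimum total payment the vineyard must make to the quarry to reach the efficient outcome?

Left alone the quarry would choose level 4 (marginal profit stays positive).
Efficient level: k* = 3 (marginal profit ≥ marginal dust damage through 3).
The vineyard must at least cover the quarry's forgone profit from cutting 4→3: 326 = 326.

$326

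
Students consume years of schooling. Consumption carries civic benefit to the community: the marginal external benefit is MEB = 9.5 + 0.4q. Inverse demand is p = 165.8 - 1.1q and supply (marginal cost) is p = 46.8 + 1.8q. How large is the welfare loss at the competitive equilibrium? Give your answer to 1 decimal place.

Market equilibrium (private): 46.8 + 1.8q = 165.8 - 1.1q → q_m = 41.0345.
Social marginal benefit = demand + MEB = 175.3 - 0.7q.
Set SMB = MC: 175.3 - 0.7q = 46.8 + 1.8q → q* = 51.4000.
The welfare-loss triangle has base |q_m − q*| and height MEB(q_m) (the vertical gap between SMB and MC is zero at q* and MEB at q_m).
DWL = ½ × 10.3655 × 25.9138 = 134.3047.

DWL = 134.3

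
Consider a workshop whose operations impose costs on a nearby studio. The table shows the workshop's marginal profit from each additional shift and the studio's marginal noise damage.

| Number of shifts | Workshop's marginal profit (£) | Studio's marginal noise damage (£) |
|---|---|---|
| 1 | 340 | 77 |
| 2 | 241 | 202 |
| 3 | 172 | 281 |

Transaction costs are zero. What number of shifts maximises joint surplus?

Bargaining reaches the level where marginal profit last exceeds marginal noise damage.
That holds through level 2 (241 ≥ 202) but not at 3 (172 < 281).

2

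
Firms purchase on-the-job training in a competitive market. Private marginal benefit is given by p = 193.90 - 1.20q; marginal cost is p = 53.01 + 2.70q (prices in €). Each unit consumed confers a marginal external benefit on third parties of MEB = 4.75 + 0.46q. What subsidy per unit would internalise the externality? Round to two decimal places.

subsidy = €24.23 per unit

Social marginal benefit = demand + MEB = 198.65 - 0.74q.
Set SMB = MC: 198.65 - 0.74q = 53.01 + 2.70q → q* = 42.3372.
The Pigouvian subsidy equals MEB at q*: 4.75 + 0.46×42.3372 = 24.2251.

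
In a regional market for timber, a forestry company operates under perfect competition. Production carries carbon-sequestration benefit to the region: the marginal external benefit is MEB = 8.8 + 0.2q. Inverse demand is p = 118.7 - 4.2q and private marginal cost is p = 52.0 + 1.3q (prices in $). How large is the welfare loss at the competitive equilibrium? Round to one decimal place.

DWL = $11.9

Market equilibrium (private): 52.0 + 1.3q = 118.7 - 4.2q → q_m = 12.1273.
Social marginal cost = private MC − MEB = 43.2 + 1.1q.
Set SMC = demand: 43.2 + 1.1q = 118.7 - 4.2q → q* = 14.2453.
The loss is the area between SMC and demand from q* to q_m; with linear curves that's a triangle of height MEB(q_m).
DWL = ½ × 2.1180 × 11.2255 = 11.8878.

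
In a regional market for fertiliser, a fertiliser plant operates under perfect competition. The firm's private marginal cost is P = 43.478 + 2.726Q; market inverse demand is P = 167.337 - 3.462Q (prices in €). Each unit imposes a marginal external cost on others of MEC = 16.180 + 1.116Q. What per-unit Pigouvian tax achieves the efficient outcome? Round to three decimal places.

tax = €32.633 per unit

Social marginal cost = private MC + MEC = 59.658 + 3.842Q.
Set SMC = demand: 59.658 + 3.842Q = 167.337 - 3.462Q → Q* = 14.7425.
The Pigouvian tax equals MEC at Q*: 16.180 + 1.116×14.7425 = 32.6326.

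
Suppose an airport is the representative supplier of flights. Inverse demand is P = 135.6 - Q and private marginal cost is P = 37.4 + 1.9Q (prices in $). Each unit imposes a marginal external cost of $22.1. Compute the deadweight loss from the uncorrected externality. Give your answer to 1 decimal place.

DWL = $84.2

Market equilibrium (private): 37.4 + 1.9Q = 135.6 - Q → Q_m = 33.8621.
Social marginal cost = private MC + MEC = 59.5 + 1.9Q.
Set SMC = demand: 59.5 + 1.9Q = 135.6 - Q → Q* = 26.2414.
The welfare-loss triangle has base |Q_m − Q*| and height MEC(Q_m) (the vertical gap between SMC and demand is zero at Q* and MEC at Q_m).
DWL = ½ × 7.6207 × 22.1000 = 84.2087.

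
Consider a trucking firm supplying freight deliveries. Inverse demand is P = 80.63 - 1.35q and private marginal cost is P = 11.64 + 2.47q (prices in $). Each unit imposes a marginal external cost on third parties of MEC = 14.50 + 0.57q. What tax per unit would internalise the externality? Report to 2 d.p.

tax = $21.58 per unit

Social marginal cost = private MC + MEC = 26.14 + 3.04q.
Set SMC = demand: 26.14 + 3.04q = 80.63 - 1.35q → q* = 12.4123.
The Pigouvian tax equals MEC at q*: 14.50 + 0.57×12.4123 = 21.5750.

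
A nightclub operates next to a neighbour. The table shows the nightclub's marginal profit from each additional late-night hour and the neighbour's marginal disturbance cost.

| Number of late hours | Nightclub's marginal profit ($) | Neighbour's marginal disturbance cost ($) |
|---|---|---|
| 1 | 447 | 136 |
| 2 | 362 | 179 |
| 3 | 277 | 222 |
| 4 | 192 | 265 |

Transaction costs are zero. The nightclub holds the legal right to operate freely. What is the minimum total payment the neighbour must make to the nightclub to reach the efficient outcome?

$192

Left alone the nightclub would choose level 4 (marginal profit stays positive).
Efficient level: k* = 3 (marginal profit ≥ marginal disturbance cost through 3).
The neighbour must at least cover the nightclub's forgone profit from cutting 4→3: 192 = 192.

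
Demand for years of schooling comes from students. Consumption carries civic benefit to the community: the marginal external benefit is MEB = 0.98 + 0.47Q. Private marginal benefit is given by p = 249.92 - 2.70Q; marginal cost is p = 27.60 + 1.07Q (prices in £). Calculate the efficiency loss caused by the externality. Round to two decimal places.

DWL = £124.77

Market equilibrium (private): 27.60 + 1.07Q = 249.92 - 2.70Q → Q_m = 58.9708.
Social marginal benefit = demand + MEB = 250.90 - 2.23Q.
Set SMB = MC: 250.90 - 2.23Q = 27.60 + 1.07Q → Q* = 67.6667.
Between Q* and Q_m the wedge SMB − MC runs linearly from 0 to MEB(Q_m), so the loss is a triangle.
DWL = ½ × 8.6959 × 28.6963 = 124.7701.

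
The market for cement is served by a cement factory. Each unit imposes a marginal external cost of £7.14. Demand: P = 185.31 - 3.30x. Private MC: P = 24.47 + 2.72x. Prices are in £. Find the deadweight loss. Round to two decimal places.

DWL = £4.23

Market equilibrium (private): 24.47 + 2.72x = 185.31 - 3.30x → x_m = 26.7176.
Social marginal cost = private MC + MEC = 31.61 + 2.72x.
Set SMC = demand: 31.61 + 2.72x = 185.31 - 3.30x → x* = 25.5316.
Height of the DWL triangle at x_m is SMC(x_m) − demand(x_m) = MEC(x_m) = 7.1400.
DWL = ½ × 1.1860 × 7.1400 = 4.2340.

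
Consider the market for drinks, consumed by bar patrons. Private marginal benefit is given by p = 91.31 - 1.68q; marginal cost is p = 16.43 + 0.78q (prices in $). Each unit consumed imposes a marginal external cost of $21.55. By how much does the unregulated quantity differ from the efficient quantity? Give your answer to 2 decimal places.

Market equilibrium (private): 16.43 + 0.78q = 91.31 - 1.68q → q_m = 30.4390.
Social marginal benefit = demand − MEC = 69.76 - 1.68q.
Set SMB = MC: 69.76 - 1.68q = 16.43 + 0.78q → q* = 21.6789.
Gap = |30.4390 − 21.6789| = 8.7601.

8.76 units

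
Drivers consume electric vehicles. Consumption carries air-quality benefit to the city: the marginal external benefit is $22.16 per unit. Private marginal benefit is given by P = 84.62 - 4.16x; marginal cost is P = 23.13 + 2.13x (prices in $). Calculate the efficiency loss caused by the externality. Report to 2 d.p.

DWL = $39.04

Market equilibrium (private): 23.13 + 2.13x = 84.62 - 4.16x → x_m = 9.7758.
Social marginal benefit = demand + MEB = 106.78 - 4.16x.
Set SMB = MC: 106.78 - 4.16x = 23.13 + 2.13x → x* = 13.2989.
The welfare-loss triangle has base |x_m − x*| and height MEB(x_m) (the vertical gap between SMB and MC is zero at x* and MEB at x_m).
DWL = ½ × 3.5231 × 22.1600 = 39.0359.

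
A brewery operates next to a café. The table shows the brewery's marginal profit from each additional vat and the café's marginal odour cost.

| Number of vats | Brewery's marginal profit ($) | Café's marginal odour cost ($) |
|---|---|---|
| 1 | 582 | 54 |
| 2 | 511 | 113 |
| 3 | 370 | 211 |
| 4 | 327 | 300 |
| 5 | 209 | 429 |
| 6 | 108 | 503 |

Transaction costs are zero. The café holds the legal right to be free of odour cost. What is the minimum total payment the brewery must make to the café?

Efficient level: marginal profit ≥ marginal odour cost through level 4, so k* = 4.
With the café holding the right, the brewery must at least compensate total damage at k*: 54 + 113 + 211 + 300 = 678.

$678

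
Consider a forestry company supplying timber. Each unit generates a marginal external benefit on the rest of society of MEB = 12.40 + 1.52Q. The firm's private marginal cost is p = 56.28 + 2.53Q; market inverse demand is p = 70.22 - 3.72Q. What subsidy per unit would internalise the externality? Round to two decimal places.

subsidy = 20.86 per unit

Social marginal cost = private MC − MEB = 43.88 + 1.01Q.
Set SMC = demand: 43.88 + 1.01Q = 70.22 - 3.72Q → Q* = 5.5687.
The Pigouvian subsidy equals MEB at Q*: 12.40 + 1.52×5.5687 = 20.8644.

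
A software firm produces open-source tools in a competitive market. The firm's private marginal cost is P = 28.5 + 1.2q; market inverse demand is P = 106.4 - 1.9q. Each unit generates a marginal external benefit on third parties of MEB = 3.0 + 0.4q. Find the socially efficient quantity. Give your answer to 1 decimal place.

q* = 30.0

Social marginal cost = private MC − MEB = 25.5 + 0.8q.
Set SMC = demand: 25.5 + 0.8q = 106.4 - 1.9q → q* = 29.9630.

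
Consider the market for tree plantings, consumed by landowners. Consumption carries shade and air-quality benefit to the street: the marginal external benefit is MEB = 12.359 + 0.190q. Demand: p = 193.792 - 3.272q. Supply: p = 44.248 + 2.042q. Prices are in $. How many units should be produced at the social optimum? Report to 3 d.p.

Social marginal benefit = demand + MEB = 206.151 - 3.082q.
Set SMB = MC: 206.151 - 3.082q = 44.248 + 2.042q → q* = 31.5970.

q* = 31.597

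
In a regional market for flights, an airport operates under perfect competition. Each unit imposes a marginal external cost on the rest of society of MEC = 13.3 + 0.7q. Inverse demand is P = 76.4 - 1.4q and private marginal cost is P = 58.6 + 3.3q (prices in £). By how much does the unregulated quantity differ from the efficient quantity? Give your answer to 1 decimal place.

Market equilibrium (private): 58.6 + 3.3q = 76.4 - 1.4q → q_m = 3.7872.
Social marginal cost = private MC + MEC = 71.9 + 4.0q.
Set SMC = demand: 71.9 + 4.0q = 76.4 - 1.4q → q* = 0.8333.
Gap = |3.7872 − 0.8333| = 2.9539.

3.0 units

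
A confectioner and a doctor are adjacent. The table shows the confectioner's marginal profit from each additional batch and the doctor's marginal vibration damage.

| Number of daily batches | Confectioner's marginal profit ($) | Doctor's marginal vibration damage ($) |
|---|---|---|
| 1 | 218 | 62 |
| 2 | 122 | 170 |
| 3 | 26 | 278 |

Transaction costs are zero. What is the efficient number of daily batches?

1

Bargaining reaches the level where marginal profit last exceeds marginal vibration damage.
That holds through level 1 (218 ≥ 62) but not at 2 (122 < 170).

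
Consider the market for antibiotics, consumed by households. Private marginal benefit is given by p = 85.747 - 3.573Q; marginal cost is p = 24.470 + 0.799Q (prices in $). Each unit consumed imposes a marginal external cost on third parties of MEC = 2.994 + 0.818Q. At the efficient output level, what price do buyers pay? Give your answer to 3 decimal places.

P = $45.623

Social marginal benefit = demand − MEC = 82.753 - 4.391Q.
Set SMB = MC: 82.753 - 4.391Q = 24.470 + 0.799Q → Q* = 11.2299.
Consumer price on the demand curve at Q*: 85.747 − 3.573×11.2299 = 45.6226.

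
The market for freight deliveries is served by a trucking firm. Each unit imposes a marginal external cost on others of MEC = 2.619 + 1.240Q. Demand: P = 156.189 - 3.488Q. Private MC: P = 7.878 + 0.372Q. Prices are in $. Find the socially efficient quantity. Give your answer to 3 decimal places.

Social marginal cost = private MC + MEC = 10.497 + 1.612Q.
Set SMC = demand: 10.497 + 1.612Q = 156.189 - 3.488Q → Q* = 28.5671.

Q* = 28.567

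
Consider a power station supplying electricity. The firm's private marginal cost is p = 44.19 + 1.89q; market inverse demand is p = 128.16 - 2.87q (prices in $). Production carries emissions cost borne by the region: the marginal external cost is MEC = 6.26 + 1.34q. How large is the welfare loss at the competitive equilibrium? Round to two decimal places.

DWL = $73.27

Market equilibrium (private): 44.19 + 1.89q = 128.16 - 2.87q → q_m = 17.6408.
Social marginal cost = private MC + MEC = 50.45 + 3.23q.
Set SMC = demand: 50.45 + 3.23q = 128.16 - 2.87q → q* = 12.7393.
Height of the DWL triangle at q_m is SMC(q_m) − demand(q_m) = MEC(q_m) = 29.8986.
DWL = ½ × 4.9015 × 29.8986 = 73.2740.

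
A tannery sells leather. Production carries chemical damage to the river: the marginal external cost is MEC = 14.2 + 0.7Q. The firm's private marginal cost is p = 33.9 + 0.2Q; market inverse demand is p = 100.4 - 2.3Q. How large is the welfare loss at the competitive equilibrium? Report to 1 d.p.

DWL = 168.3

Market equilibrium (private): 33.9 + 0.2Q = 100.4 - 2.3Q → Q_m = 26.6000.
Social marginal cost = private MC + MEC = 48.1 + 0.9Q.
Set SMC = demand: 48.1 + 0.9Q = 100.4 - 2.3Q → Q* = 16.3438.
The welfare-loss triangle has base |Q_m − Q*| and height MEC(Q_m) (the vertical gap between SMC and demand is zero at Q* and MEC at Q_m).
DWL = ½ × 10.2562 × 32.8200 = 168.3042.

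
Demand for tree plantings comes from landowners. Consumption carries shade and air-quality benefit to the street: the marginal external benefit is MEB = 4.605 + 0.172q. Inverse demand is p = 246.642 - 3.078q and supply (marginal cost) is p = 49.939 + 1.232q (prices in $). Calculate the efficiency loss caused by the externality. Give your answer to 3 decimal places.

Market equilibrium (private): 49.939 + 1.232q = 246.642 - 3.078q → q_m = 45.6387.
Social marginal benefit = demand + MEB = 251.247 - 2.906q.
Set SMB = MC: 251.247 - 2.906q = 49.939 + 1.232q → q* = 48.6486.
The loss is the area between SMB and MC from q* to q_m; with linear curves that's a triangle of height MEB(q_m).
DWL = ½ × 3.0099 × 12.4549 = 18.7440.

DWL = $18.744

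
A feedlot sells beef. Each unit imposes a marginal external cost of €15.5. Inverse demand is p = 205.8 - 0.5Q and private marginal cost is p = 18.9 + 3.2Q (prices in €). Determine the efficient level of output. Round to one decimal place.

Q* = 46.3

Social marginal cost = private MC + MEC = 34.4 + 3.2Q.
Set SMC = demand: 34.4 + 3.2Q = 205.8 - 0.5Q → Q* = 46.3243.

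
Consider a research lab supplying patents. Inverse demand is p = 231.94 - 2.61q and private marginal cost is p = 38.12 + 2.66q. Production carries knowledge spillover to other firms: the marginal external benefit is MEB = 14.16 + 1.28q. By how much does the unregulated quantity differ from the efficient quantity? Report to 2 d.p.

Market equilibrium (private): 38.12 + 2.66q = 231.94 - 2.61q → q_m = 36.7780.
Social marginal cost = private MC − MEB = 23.96 + 1.38q.
Set SMC = demand: 23.96 + 1.38q = 231.94 - 2.61q → q* = 52.1253.
Gap = |36.7780 − 52.1253| = 15.3473.

15.35 units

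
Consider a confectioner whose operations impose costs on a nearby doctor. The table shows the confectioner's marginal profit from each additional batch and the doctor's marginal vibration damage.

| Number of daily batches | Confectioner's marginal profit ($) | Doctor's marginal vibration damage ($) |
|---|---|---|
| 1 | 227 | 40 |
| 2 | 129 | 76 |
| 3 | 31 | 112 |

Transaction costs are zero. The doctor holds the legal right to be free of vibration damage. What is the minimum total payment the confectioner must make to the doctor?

Efficient level: marginal profit ≥ marginal vibration damage through level 2, so k* = 2.
With the doctor holding the right, the confectioner must at least compensate total damage at k*: 40 + 76 = 116.

$116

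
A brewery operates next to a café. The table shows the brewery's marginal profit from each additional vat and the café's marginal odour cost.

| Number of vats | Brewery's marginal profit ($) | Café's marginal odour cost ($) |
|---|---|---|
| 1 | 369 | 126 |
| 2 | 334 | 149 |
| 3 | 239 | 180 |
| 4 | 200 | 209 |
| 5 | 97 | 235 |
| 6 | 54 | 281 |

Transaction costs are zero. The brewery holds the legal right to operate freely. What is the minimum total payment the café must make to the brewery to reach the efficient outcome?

Left alone the brewery would choose level 6 (marginal profit stays positive).
Efficient level: k* = 3 (marginal profit ≥ marginal odour cost through 3).
The café must at least cover the brewery's forgone profit from cutting 6→3: 200 + 97 + 54 = 351.

$351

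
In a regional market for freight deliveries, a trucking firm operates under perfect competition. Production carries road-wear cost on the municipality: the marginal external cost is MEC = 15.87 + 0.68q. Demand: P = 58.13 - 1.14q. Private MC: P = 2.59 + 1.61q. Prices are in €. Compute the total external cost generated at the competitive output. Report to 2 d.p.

€459.20

Market equilibrium (private): 2.59 + 1.61q = 58.13 - 1.14q → q_m = 20.1964.
Total external cost = ∫₀^{q_m} (15.87 + 0.68q) dq = 15.87×20.1964 + ½×0.68×20.1964² = 459.2010.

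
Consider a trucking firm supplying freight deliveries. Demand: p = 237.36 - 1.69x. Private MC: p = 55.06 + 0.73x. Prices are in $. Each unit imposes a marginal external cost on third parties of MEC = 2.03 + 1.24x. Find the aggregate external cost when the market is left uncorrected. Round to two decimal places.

Market equilibrium (private): 55.06 + 0.73x = 237.36 - 1.69x → x_m = 75.3306.
Total external cost = ∫₀^{x_m} (2.03 + 1.24x) dx = 2.03×75.3306 + ½×1.24×75.3306² = 3671.2347.

$3671.23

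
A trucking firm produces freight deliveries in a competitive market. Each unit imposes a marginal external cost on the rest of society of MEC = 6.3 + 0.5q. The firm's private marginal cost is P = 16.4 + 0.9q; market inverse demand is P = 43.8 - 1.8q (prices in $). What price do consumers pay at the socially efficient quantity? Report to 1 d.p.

P = $31.9

Social marginal cost = private MC + MEC = 22.7 + 1.4q.
Set SMC = demand: 22.7 + 1.4q = 43.8 - 1.8q → q* = 6.5938.
Consumer price on the demand curve at q*: 43.8 − 1.8×6.5938 = 31.9312.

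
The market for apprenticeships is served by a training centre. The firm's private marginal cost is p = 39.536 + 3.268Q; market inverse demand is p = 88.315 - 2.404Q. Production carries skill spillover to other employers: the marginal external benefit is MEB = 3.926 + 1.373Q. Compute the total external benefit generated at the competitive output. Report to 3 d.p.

84.537

Market equilibrium (private): 39.536 + 3.268Q = 88.315 - 2.404Q → Q_m = 8.6000.
Total external benefit = ∫₀^{Q_m} (3.926 + 1.373Q) dQ = 3.926×8.6000 + ½×1.373×8.6000² = 84.5371.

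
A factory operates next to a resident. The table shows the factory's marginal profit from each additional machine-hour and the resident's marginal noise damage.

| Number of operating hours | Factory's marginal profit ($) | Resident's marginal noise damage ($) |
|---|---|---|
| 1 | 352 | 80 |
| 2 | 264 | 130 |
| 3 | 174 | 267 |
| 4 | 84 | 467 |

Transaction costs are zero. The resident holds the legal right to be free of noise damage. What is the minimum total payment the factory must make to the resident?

$210

Efficient level: marginal profit ≥ marginal noise damage through level 2, so k* = 2.
With the resident holding the right, the factory must at least compensate total damage at k*: 80 + 130 = 210.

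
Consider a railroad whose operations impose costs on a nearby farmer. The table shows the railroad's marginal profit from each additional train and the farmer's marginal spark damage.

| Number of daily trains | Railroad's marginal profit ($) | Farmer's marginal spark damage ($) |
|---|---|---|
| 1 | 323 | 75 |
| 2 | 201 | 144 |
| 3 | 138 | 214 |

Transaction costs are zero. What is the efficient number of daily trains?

2

Bargaining reaches the level where marginal profit last exceeds marginal spark damage.
That holds through level 2 (201 ≥ 144) but not at 3 (138 < 214).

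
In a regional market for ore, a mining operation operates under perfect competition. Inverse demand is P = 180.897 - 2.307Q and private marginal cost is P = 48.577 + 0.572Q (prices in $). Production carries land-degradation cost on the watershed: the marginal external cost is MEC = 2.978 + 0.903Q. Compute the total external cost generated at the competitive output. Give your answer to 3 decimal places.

Market equilibrium (private): 48.577 + 0.572Q = 180.897 - 2.307Q → Q_m = 45.9604.
Total external cost = ∫₀^{Q_m} (2.978 + 0.903Q) dQ = 2.978×45.9604 + ½×0.903×45.9604² = 1090.5999.

$1090.600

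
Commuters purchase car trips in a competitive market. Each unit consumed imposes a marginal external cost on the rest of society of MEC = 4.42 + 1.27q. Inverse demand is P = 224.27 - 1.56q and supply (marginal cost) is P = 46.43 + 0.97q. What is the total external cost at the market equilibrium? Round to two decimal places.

Market equilibrium (private): 46.43 + 0.97q = 224.27 - 1.56q → q_m = 70.2925.
Total external cost = ∫₀^{q_m} (4.42 + 1.27q) dq = 4.42×70.2925 + ½×1.27×70.2925² = 3448.2504.

3448.25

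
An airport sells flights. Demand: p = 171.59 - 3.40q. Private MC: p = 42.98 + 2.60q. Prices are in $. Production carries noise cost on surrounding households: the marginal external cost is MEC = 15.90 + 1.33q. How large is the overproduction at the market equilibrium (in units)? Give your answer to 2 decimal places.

Market equilibrium (private): 42.98 + 2.60q = 171.59 - 3.40q → q_m = 21.4350.
Social marginal cost = private MC + MEC = 58.88 + 3.93q.
Set SMC = demand: 58.88 + 3.93q = 171.59 - 3.40q → q* = 15.3765.
Gap = |21.4350 − 15.3765| = 6.0585.

6.06 units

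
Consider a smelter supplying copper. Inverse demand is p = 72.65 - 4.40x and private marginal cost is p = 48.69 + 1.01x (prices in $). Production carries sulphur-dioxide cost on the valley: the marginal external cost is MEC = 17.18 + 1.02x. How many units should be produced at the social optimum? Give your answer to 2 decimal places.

x* = 1.05

Social marginal cost = private MC + MEC = 65.87 + 2.03x.
Set SMC = demand: 65.87 + 2.03x = 72.65 - 4.40x → x* = 1.0544.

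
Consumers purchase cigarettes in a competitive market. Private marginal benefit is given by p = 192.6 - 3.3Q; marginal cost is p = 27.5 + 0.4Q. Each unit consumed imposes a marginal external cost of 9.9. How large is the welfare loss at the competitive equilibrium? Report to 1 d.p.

Market equilibrium (private): 27.5 + 0.4Q = 192.6 - 3.3Q → Q_m = 44.6216.
Social marginal benefit = demand − MEC = 182.7 - 3.3Q.
Set SMB = MC: 182.7 - 3.3Q = 27.5 + 0.4Q → Q* = 41.9459.
Between Q* and Q_m the wedge MC − SMB runs linearly from 0 to MEC(Q_m), so the loss is a triangle.
DWL = ½ × 2.6757 × 9.9000 = 13.2447.

DWL = 13.2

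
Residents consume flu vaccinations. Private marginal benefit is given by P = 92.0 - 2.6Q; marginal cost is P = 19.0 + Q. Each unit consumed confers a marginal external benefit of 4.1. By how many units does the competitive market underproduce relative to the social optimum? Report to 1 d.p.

1.1 units

Market equilibrium (private): 19.0 + Q = 92.0 - 2.6Q → Q_m = 20.2778.
Social marginal benefit = demand + MEB = 96.1 - 2.6Q.
Set SMB = MC: 96.1 - 2.6Q = 19.0 + Q → Q* = 21.4167.
Gap = |20.2778 − 21.4167| = 1.1389.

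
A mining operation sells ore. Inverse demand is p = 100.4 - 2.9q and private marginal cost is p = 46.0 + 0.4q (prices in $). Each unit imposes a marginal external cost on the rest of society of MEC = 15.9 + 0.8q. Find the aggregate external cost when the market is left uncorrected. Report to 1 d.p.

Market equilibrium (private): 46.0 + 0.4q = 100.4 - 2.9q → q_m = 16.4848.
Total external cost = ∫₀^{q_m} (15.9 + 0.8q) dq = 15.9×16.4848 + ½×0.8×16.4848² = 370.8078.

$370.8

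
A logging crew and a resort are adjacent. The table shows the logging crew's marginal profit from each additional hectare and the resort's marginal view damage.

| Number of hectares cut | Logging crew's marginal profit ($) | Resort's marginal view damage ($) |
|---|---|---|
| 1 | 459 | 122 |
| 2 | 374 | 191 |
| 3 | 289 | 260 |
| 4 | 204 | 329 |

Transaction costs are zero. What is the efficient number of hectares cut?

3

Bargaining reaches the level where marginal profit last exceeds marginal view damage.
That holds through level 3 (289 ≥ 260) but not at 4 (204 < 329).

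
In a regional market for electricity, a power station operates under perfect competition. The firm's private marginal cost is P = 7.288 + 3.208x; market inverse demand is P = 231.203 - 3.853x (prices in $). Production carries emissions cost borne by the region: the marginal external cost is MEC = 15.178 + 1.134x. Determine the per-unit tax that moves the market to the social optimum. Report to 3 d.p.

Social marginal cost = private MC + MEC = 22.466 + 4.342x.
Set SMC = demand: 22.466 + 4.342x = 231.203 - 3.853x → x* = 25.4713.
The Pigouvian tax equals MEC at x*: 15.178 + 1.134×25.4713 = 44.0625.

tax = $44.062 per unit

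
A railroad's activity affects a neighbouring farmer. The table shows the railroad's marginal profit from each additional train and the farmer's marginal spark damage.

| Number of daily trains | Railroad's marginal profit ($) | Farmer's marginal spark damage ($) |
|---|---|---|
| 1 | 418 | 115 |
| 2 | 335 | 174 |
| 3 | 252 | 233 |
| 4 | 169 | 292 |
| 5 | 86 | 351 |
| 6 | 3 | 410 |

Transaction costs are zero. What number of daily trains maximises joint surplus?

3

Bargaining reaches the level where marginal profit last exceeds marginal spark damage.
That holds through level 3 (252 ≥ 233) but not at 4 (169 < 292).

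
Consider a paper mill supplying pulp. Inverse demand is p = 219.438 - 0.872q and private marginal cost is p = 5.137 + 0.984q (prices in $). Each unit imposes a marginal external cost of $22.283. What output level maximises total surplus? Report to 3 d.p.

Social marginal cost = private MC + MEC = 27.420 + 0.984q.
Set SMC = demand: 27.420 + 0.984q = 219.438 - 0.872q → q* = 103.4580.

q* = 103.458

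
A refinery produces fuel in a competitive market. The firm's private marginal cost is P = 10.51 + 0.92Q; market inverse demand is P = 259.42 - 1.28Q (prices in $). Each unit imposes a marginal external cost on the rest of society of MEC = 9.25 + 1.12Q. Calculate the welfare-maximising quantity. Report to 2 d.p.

Q* = 72.19

Social marginal cost = private MC + MEC = 19.76 + 2.04Q.
Set SMC = demand: 19.76 + 2.04Q = 259.42 - 1.28Q → Q* = 72.1867.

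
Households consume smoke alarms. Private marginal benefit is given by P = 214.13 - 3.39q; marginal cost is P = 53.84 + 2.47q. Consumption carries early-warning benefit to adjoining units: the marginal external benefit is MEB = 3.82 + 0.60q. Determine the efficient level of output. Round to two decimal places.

q* = 31.20

Social marginal benefit = demand + MEB = 217.95 - 2.79q.
Set SMB = MC: 217.95 - 2.79q = 53.84 + 2.47q → q* = 31.1996.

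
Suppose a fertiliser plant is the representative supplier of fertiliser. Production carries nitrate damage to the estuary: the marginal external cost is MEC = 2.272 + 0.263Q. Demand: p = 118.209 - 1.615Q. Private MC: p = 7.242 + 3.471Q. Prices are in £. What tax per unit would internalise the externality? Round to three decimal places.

tax = £7.616 per unit

Social marginal cost = private MC + MEC = 9.514 + 3.734Q.
Set SMC = demand: 9.514 + 3.734Q = 118.209 - 1.615Q → Q* = 20.3206.
The Pigouvian tax equals MEC at Q*: 2.272 + 0.263×20.3206 = 7.6163.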